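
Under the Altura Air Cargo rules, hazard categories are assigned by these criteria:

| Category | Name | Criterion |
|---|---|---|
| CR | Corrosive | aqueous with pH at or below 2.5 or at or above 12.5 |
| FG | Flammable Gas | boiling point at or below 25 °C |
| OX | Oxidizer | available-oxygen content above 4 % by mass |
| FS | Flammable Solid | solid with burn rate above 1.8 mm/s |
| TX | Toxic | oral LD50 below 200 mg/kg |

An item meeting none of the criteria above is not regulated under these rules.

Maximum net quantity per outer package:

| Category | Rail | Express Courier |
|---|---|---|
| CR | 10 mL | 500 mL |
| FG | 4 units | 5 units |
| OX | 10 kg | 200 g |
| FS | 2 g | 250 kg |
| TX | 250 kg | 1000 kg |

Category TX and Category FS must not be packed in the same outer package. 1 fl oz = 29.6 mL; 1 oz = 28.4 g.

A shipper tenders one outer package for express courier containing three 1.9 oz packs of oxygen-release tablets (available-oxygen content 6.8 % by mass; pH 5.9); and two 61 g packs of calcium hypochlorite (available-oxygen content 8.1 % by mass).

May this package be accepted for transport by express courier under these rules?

No

The oxygen-release tablets have available-oxygen content 6.8 % by mass, which is > 4 % by mass, so they are Category OX (Oxidizer).
Available-oxygen content 8.1 % by mass meets the Category OX criterion (Oxidizer), so the calcium hypochlorite is Category OX.
Total Category OX: (three 1.9 oz packs = 161.88 g) + (two 61 g packs = 122 g) = 283.88 g.
283.88 g > 200 g (express courier limit, Category OX) — over the limit.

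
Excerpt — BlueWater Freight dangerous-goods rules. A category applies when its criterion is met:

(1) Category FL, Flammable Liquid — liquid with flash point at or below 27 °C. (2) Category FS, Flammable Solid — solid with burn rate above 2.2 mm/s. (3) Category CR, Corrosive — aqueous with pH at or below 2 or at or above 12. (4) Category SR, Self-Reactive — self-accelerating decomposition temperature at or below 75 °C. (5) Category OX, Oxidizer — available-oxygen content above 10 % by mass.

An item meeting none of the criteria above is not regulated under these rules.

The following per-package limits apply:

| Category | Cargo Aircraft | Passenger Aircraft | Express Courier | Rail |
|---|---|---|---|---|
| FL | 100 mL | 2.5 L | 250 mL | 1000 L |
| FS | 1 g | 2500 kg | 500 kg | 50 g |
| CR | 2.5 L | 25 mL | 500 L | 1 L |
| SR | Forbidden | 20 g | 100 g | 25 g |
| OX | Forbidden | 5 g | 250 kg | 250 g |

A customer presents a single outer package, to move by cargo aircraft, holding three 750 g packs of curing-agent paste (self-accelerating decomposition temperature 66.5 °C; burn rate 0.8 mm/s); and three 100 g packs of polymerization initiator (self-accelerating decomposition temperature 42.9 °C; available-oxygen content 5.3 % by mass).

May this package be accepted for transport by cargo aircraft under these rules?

Curing-agent paste: self-accelerating decomposition temperature 66.5 °C ≤ 75 °C → Category SR (Self-Reactive).
With self-accelerating decomposition temperature 42.9 °C (≤ 75 °C), the polymerization initiator falls in Category SR.
Total Category SR: (three 750 g packs = 2.25 kg) + (three 100 g packs = 300 g) = 2.55 kg.
Category SR is Forbidden by cargo aircraft.

No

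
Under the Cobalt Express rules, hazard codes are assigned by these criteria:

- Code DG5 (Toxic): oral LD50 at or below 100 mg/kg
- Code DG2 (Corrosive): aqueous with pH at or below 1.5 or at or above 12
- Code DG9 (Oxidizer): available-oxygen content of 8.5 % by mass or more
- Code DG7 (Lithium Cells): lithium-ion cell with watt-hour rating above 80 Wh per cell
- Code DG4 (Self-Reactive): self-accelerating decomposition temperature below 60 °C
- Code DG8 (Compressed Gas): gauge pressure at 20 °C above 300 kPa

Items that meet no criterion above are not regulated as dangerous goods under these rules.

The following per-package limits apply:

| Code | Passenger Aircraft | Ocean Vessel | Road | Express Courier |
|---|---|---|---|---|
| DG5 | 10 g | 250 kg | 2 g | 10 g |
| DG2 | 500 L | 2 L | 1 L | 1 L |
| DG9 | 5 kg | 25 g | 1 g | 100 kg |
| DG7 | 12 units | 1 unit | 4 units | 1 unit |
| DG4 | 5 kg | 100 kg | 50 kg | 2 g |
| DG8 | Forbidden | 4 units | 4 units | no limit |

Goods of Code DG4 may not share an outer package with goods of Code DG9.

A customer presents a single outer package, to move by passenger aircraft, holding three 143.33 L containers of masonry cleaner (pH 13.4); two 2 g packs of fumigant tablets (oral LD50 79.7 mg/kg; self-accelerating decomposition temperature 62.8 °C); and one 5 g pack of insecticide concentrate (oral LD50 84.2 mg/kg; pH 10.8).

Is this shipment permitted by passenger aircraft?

pH 13.4 meets the Code DG2 criterion (Corrosive), so the masonry cleaner is Code DG2.
With oral LD50 79.7 mg/kg (≤ 100 mg/kg), the fumigant tablets fall in Code DG5.
Oral LD50 84.2 mg/kg meets the Code DG5 criterion (Toxic), so the insecticide concentrate is Code DG5.
Total Code DG5: (two 2 g packs = 4 g) + 5 g = 9 g.
That is within the Code DG5 passenger aircraft limit of 10 g.
Code DG2 quantity: three 143.33 L containers = 429.99 L.
That is within the Code DG2 passenger aircraft limit of 500 L.
The segregation rule (Code DG4 with Code DG9) does not apply to Code DG5 with Code DG2.
Every hazard code is within its passenger aircraft limit and no segregation rule is violated.

Yes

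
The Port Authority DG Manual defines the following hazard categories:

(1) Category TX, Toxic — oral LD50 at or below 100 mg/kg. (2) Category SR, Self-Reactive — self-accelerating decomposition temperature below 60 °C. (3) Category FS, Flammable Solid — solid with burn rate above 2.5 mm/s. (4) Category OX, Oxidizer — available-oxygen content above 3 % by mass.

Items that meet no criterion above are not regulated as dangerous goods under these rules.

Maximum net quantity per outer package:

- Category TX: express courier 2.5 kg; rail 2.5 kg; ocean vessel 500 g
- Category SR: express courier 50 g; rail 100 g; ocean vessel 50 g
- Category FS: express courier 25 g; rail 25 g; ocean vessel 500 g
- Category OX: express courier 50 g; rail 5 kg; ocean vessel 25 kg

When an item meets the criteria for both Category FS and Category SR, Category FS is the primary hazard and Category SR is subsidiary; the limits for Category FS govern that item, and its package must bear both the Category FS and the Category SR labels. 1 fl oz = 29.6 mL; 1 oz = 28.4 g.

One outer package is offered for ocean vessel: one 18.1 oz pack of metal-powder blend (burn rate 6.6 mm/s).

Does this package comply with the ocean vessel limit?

Burn rate 6.6 mm/s meets the Category FS criterion (Flammable Solid), so the metal-powder blend is Category FS.
Category FS quantity: one 18.1 oz pack = 514.04 g.
514.04 g exceeds the ocean vessel limit of 500 g for Category FS.

No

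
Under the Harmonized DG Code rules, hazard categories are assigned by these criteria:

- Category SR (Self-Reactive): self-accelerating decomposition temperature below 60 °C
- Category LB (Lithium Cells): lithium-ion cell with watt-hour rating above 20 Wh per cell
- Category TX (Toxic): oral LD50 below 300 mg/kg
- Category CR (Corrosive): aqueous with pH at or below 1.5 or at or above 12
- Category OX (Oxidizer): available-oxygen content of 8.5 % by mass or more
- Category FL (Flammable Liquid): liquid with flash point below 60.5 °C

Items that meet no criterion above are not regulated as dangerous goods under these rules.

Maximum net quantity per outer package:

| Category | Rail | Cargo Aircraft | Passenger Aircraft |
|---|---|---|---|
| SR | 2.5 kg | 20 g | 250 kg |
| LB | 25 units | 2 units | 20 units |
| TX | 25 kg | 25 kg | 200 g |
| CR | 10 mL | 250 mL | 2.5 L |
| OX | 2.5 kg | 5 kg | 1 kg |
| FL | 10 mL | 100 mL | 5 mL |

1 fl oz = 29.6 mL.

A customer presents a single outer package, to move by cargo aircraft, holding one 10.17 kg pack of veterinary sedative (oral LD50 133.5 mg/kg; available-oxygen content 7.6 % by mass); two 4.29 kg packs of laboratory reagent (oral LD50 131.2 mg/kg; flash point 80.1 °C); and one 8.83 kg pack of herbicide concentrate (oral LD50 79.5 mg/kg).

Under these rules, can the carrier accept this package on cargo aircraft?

With oral LD50 133.5 mg/kg (< 300 mg/kg), the veterinary sedative falls in Category TX.
The laboratory reagent has oral LD50 131.2 mg/kg, which is < 300 mg/kg, so it is Category TX (Toxic).
The herbicide concentrate has oral LD50 79.5 mg/kg, which is < 300 mg/kg, so it is Category TX (Toxic).
Category TX net quantity: 10.17 kg + (two 4.29 kg packs = 8.58 kg) + 8.83 kg = 27.58 kg.
27.58 kg exceeds the cargo aircraft limit of 25 kg for Category TX.

No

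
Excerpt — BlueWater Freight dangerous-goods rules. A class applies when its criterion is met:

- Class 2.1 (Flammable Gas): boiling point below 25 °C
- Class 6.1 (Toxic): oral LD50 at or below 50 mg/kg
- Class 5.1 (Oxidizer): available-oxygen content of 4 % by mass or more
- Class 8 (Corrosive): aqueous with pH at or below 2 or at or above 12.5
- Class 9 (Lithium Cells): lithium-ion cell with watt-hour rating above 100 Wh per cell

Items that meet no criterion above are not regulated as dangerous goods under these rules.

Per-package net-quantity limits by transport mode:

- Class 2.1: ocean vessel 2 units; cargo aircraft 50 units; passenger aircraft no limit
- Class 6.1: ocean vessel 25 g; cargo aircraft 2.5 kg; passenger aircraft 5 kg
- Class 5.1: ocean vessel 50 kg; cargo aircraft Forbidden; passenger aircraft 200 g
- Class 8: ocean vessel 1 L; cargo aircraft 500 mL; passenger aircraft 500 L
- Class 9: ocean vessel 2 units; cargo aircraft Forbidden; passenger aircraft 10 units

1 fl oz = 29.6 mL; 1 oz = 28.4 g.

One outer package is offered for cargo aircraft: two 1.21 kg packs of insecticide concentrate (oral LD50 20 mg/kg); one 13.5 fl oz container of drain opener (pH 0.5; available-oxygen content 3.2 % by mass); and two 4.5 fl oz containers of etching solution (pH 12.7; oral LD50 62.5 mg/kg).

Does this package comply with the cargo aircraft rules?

Oral LD50 20 mg/kg meets the Class 6.1 criterion (Toxic), so the insecticide concentrate is Class 6.1.
The drain opener has pH 0.5, which is ≤ 2, so it is Class 8 (Corrosive).
With pH 12.7 (≥ 12.5), the etching solution falls in Class 8.
Class 6.1 quantity: two 1.21 kg packs = 2.42 kg.
2.42 kg is within the cargo aircraft limit of 2.5 kg for Class 6.1.
Class 8 net quantity: (one 13.5 fl oz container = 399.6 mL) + (two 4.5 fl oz containers = 266.4 mL) = 666 mL.
666 mL > 500 mL (cargo aircraft limit, Class 8) — over the limit.

No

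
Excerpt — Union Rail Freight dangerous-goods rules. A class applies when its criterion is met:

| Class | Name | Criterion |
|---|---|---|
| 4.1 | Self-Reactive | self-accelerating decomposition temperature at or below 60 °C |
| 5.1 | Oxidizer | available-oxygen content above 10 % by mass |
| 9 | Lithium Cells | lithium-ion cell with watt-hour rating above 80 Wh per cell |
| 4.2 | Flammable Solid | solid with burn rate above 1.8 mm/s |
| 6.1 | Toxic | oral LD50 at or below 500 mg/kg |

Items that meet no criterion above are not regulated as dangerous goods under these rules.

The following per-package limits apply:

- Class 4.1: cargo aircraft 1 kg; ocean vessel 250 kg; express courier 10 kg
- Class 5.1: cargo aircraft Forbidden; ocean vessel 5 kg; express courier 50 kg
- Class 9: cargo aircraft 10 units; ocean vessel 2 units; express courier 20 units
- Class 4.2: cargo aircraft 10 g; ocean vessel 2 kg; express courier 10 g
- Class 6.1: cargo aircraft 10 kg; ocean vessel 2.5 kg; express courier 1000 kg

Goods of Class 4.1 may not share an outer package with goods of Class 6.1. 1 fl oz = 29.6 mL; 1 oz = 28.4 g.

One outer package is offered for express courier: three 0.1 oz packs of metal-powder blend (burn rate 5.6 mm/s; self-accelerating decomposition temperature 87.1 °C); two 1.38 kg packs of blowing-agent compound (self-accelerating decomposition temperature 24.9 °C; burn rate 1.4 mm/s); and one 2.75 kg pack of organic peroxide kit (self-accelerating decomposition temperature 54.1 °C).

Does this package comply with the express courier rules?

Yes

Burn rate 5.6 mm/s meets the Class 4.2 criterion (Flammable Solid), so the metal-powder blend is Class 4.2.
Self-accelerating decomposition temperature 24.9 °C meets the Class 4.1 criterion (Self-Reactive), so the blowing-agent compound is Class 4.1.
Self-accelerating decomposition temperature 54.1 °C meets the Class 4.1 criterion (Self-Reactive), so the organic peroxide kit is Class 4.1.
Total Class 4.1: (two 1.38 kg packs = 2.76 kg) + 2.75 kg = 5.51 kg.
5.51 kg ≤ 10 kg (express courier limit, Class 4.1) — within limit.
Class 4.2 quantity: three 0.1 oz packs = 8.52 g.
8.52 g ≤ 10 g (express courier limit, Class 4.2) — within limit.
The segregation rule (Class 4.1 with Class 6.1) does not apply to Class 4.1 with Class 4.2.
Every hazard class is within its express courier limit and no segregation rule is violated.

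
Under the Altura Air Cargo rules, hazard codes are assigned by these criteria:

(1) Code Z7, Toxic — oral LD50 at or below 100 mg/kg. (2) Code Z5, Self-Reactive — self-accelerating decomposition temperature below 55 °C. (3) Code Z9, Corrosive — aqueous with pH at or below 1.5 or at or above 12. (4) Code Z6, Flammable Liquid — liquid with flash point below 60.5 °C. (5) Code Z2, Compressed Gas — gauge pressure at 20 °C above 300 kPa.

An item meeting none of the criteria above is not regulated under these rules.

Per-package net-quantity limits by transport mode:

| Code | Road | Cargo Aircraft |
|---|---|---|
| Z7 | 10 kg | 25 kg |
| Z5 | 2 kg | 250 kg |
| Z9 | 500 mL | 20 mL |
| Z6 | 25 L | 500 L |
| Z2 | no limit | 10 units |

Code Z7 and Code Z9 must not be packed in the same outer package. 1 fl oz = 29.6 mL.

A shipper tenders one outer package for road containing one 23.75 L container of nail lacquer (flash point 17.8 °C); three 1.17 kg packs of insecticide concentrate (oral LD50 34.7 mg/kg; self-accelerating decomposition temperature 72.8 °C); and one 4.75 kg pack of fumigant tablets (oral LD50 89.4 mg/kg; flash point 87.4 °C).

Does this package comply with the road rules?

Flash point 17.8 °C meets the Code Z6 criterion (Flammable Liquid), so the nail lacquer is Code Z6.
Oral LD50 34.7 mg/kg meets the Code Z7 criterion (Toxic), so the insecticide concentrate is Code Z7.
Oral LD50 89.4 mg/kg meets the Code Z7 criterion (Toxic), so the fumigant tablets are Code Z7.
Code Z7 net quantity: (three 1.17 kg packs = 3.51 kg) + 4.75 kg = 8.26 kg.
That is within the Code Z7 road limit of 10 kg.
Code Z6 quantity: 23.75 L.
23.75 L ≤ 25 L (road limit, Code Z6) — within limit.
The segregation rule (Code Z7 with Code Z9) does not apply to Code Z7 with Code Z6.
Every hazard code is within its road limit and no segregation rule is violated.

Yes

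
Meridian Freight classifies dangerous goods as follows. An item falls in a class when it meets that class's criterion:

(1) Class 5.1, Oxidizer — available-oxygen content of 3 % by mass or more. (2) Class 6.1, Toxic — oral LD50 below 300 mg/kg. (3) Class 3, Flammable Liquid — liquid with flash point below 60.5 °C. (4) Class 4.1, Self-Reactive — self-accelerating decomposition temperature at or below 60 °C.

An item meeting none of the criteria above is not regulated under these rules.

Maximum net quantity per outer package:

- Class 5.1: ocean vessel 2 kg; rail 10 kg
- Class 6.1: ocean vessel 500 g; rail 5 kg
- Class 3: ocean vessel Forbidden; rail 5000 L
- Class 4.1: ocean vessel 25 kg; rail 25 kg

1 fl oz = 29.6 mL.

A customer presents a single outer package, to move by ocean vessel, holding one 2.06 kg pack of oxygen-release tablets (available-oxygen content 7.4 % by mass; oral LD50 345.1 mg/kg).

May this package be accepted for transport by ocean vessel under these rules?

No

Available-oxygen content 7.4 % by mass meets the Class 5.1 criterion (Oxidizer), so the oxygen-release tablets are Class 5.1.
Class 5.1 quantity: 2.06 kg.
That exceeds the Class 5.1 ocean vessel limit of 2 kg.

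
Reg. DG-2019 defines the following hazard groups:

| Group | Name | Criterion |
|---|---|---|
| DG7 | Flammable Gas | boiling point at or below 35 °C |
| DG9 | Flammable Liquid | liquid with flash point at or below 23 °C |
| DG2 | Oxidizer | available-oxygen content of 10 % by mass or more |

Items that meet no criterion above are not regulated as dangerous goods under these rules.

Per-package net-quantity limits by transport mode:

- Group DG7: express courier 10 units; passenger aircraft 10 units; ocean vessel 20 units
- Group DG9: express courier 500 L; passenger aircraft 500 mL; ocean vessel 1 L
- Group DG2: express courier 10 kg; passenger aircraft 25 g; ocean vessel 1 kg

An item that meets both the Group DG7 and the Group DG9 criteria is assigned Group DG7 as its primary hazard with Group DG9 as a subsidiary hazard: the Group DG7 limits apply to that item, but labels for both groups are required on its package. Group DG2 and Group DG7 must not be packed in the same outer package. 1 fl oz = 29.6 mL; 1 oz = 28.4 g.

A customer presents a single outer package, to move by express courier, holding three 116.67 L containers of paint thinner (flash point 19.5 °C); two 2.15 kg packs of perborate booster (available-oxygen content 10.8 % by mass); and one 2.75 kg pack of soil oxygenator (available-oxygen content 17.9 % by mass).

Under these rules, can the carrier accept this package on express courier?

Yes

Flash point 19.5 °C meets the Group DG9 criterion (Flammable Liquid), so the paint thinner is Group DG9.
Available-oxygen content 10.8 % by mass meets the Group DG2 criterion (Oxidizer), so the perborate booster is Group DG2.
With available-oxygen content 17.9 % by mass (≥ 10 % by mass), the soil oxygenator falls in Group DG2.
Total Group DG2: (two 2.15 kg packs = 4.3 kg) + 2.75 kg = 7.05 kg.
7.05 kg is within the express courier limit of 10 kg for Group DG2.
Group DG9 quantity: three 116.67 L containers = 350.01 L.
That is within the Group DG9 express courier limit of 500 L.
The segregation rule (Group DG2 with Group DG7) does not apply to Group DG2 with Group DG9.
Every hazard group is within its express courier limit and no segregation rule is violated.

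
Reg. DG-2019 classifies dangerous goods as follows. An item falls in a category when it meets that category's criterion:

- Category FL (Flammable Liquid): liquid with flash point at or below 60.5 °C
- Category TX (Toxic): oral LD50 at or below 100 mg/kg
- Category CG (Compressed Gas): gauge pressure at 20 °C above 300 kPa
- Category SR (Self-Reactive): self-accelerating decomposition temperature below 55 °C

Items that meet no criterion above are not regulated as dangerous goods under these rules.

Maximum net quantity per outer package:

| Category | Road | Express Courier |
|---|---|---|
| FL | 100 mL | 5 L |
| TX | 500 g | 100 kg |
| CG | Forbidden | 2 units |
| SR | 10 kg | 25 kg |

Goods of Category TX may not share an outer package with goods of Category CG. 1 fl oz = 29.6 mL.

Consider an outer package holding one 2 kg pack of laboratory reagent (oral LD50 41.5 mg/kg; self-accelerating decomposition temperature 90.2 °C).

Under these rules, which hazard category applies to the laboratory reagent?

With oral LD50 41.5 mg/kg (≤ 100 mg/kg), the laboratory reagent falls in Category TX.

Category TX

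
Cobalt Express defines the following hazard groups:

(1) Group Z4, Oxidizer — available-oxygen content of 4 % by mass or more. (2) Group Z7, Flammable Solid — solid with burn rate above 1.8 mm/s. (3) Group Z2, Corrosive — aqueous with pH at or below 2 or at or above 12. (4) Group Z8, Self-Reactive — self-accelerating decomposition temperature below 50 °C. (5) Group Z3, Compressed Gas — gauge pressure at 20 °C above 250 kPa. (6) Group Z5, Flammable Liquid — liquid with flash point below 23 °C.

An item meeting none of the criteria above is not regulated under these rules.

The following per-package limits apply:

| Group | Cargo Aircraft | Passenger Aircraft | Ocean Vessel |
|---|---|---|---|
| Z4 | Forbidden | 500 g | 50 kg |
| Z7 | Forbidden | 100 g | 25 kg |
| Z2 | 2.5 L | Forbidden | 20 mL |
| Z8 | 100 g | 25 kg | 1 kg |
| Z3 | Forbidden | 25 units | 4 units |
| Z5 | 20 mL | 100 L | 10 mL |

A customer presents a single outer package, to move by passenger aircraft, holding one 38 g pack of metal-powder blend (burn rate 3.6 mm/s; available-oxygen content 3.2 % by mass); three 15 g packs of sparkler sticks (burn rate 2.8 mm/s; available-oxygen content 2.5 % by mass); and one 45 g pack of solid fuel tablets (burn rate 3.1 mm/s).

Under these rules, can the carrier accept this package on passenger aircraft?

No

The metal-powder blend has burn rate 3.6 mm/s, which is > 1.8 mm/s, so it is Group Z7 (Flammable Solid).
The sparkler sticks have burn rate 2.8 mm/s, which is > 1.8 mm/s, so they are Group Z7 (Flammable Solid).
Solid fuel tablets: burn rate 3.1 mm/s > 1.8 mm/s → Group Z7 (Flammable Solid).
Group Z7 net quantity: 38 g + (three 15 g packs = 45 g) + 45 g = 128 g.
128 g > 100 g (passenger aircraft limit, Group Z7) — over the limit.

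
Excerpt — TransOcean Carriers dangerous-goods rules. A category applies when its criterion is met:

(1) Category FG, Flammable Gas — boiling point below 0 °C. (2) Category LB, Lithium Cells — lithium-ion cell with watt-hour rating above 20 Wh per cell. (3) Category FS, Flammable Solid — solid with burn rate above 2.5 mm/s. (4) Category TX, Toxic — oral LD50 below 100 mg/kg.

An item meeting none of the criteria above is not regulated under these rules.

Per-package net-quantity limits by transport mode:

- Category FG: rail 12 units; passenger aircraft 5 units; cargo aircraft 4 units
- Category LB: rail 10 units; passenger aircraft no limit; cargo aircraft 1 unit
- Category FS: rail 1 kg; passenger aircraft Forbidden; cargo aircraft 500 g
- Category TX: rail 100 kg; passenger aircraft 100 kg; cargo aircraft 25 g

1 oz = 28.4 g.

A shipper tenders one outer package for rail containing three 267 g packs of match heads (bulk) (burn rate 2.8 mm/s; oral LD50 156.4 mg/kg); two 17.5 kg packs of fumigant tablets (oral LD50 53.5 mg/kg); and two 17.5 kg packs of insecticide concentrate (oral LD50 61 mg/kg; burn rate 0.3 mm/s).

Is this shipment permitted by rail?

Yes

Match heads (bulk): burn rate 2.8 mm/s > 2.5 mm/s → Category FS (Flammable Solid).
Oral LD50 53.5 mg/kg meets the Category TX criterion (Toxic), so the fumigant tablets are Category TX.
The insecticide concentrate has oral LD50 61 mg/kg, which is < 100 mg/kg, so it is Category TX (Toxic).
Total Category TX: (two 17.5 kg packs = 35 kg) + (two 17.5 kg packs = 35 kg) = 70 kg.
That is within the Category TX rail limit of 100 kg.
Category FS quantity: three 267 g packs = 801 g.
That is within the Category FS rail limit of 1 kg.
Every hazard category is within its rail limit and no segregation rule is violated.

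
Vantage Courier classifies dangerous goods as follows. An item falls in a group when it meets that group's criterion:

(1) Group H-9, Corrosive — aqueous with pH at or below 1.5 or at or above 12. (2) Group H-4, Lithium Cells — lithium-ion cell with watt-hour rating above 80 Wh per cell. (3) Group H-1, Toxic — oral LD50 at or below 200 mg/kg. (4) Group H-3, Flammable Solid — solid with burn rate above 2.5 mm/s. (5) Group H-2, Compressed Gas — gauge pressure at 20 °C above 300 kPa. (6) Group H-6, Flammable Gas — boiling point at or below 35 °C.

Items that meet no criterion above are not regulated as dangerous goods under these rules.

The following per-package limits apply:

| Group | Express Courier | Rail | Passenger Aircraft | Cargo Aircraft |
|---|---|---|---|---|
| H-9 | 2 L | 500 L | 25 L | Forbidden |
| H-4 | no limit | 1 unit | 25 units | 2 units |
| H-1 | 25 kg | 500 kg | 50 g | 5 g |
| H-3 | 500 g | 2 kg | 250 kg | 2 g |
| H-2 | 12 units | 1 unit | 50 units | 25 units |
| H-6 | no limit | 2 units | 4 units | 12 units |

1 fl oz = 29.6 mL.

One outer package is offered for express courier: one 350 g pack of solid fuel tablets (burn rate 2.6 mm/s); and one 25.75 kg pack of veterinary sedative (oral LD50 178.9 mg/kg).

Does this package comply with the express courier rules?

No

Solid fuel tablets: burn rate 2.6 mm/s > 2.5 mm/s → Group H-3 (Flammable Solid).
The veterinary sedative has oral LD50 178.9 mg/kg, which is ≤ 200 mg/kg, so it is Group H-1 (Toxic).
Group H-1 quantity: 25.75 kg.
That exceeds the Group H-1 express courier limit of 25 kg.
Group H-3 quantity: 350 g.
That is within the Group H-3 express courier limit of 500 g.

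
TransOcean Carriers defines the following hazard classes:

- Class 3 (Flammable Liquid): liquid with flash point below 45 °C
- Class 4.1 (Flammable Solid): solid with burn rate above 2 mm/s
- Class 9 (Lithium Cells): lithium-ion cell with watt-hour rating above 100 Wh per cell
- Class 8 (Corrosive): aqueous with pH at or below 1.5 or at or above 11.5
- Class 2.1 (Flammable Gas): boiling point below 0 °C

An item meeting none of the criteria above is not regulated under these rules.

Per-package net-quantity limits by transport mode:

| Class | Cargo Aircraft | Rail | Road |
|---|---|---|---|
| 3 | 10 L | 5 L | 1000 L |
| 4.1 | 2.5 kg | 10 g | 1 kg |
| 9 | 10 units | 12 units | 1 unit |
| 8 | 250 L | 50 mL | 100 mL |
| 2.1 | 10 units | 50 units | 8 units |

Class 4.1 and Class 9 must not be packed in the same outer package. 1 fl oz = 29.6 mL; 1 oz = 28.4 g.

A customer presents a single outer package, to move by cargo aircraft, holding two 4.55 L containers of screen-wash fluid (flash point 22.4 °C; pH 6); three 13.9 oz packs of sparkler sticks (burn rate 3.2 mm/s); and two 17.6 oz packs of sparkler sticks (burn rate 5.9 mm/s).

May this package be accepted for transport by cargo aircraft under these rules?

With flash point 22.4 °C (< 45 °C), the screen-wash fluid falls in Class 3.
Burn rate 3.2 mm/s meets the Class 4.1 criterion (Flammable Solid), so the sparkler sticks are Class 4.1.
The sparkler sticks have burn rate 5.9 mm/s, which is > 2 mm/s, so they are Class 4.1 (Flammable Solid).
Class 3 quantity: two 4.55 L containers = 9.1 L.
That is within the Class 3 cargo aircraft limit of 10 L.
Class 4.1 net quantity: (three 13.9 oz packs = 1184.28 g) + (two 17.6 oz packs = 999.68 g) = 2183.96 g.
2183.96 g is within the cargo aircraft limit of 2.5 kg for Class 4.1.
The segregation rule (Class 4.1 with Class 9) does not apply to Class 3 with Class 4.1.
Every hazard class is within its cargo aircraft limit and no segregation rule is violated.

Yes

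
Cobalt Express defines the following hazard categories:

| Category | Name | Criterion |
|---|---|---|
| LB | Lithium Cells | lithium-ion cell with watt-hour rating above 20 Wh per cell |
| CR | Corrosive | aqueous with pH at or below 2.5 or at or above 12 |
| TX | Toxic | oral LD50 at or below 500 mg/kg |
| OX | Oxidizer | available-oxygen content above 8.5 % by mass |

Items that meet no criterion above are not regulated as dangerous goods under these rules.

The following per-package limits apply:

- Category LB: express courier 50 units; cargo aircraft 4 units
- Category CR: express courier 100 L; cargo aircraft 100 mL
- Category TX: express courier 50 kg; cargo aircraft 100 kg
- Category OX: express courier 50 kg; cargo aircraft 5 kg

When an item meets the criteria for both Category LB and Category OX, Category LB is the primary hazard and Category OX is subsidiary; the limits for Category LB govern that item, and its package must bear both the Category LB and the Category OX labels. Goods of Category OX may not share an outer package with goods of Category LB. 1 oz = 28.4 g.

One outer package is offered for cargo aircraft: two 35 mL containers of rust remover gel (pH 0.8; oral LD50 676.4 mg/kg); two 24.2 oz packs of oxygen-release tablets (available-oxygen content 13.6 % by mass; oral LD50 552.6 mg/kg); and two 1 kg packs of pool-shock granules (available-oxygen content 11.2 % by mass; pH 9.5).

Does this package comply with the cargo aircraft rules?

Yes

Rust remover gel: pH 0.8 ≤ 2.5 → Category CR (Corrosive).
Available-oxygen content 13.6 % by mass meets the Category OX criterion (Oxidizer), so the oxygen-release tablets are Category OX.
Pool-shock granules: available-oxygen content 11.2 % by mass > 8.5 % by mass → Category OX (Oxidizer).
Total Category OX: (two 24.2 oz packs = 1374.56 g) + (two 1 kg packs = 2 kg) = 3374.56 g.
3374.56 g ≤ 5 kg (cargo aircraft limit, Category OX) — within limit.
Category CR quantity: two 35 mL containers = 70 mL.
70 mL ≤ 100 mL (cargo aircraft limit, Category CR) — within limit.
The segregation rule (Category OX with Category LB) does not apply to Category OX with Category CR.
Every hazard category is within its cargo aircraft limit and no segregation rule is violated.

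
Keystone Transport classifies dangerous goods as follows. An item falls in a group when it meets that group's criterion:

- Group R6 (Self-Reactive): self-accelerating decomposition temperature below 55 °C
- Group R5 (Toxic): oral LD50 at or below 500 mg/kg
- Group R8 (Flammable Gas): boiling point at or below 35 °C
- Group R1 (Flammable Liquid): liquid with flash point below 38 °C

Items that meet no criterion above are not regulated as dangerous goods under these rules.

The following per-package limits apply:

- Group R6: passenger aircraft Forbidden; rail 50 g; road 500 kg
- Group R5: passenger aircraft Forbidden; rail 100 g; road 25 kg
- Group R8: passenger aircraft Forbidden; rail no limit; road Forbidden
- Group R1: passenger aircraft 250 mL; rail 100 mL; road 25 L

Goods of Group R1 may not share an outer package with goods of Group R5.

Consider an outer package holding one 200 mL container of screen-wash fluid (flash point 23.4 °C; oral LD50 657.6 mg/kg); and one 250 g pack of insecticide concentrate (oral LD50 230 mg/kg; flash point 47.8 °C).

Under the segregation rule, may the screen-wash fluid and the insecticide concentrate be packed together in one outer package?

With flash point 23.4 °C (< 38 °C), the screen-wash fluid falls in Group R1.
The insecticide concentrate has oral LD50 230 mg/kg, which is ≤ 500 mg/kg, so it is Group R5 (Toxic).
Group R1 and Group R5 may not share an outer package.

No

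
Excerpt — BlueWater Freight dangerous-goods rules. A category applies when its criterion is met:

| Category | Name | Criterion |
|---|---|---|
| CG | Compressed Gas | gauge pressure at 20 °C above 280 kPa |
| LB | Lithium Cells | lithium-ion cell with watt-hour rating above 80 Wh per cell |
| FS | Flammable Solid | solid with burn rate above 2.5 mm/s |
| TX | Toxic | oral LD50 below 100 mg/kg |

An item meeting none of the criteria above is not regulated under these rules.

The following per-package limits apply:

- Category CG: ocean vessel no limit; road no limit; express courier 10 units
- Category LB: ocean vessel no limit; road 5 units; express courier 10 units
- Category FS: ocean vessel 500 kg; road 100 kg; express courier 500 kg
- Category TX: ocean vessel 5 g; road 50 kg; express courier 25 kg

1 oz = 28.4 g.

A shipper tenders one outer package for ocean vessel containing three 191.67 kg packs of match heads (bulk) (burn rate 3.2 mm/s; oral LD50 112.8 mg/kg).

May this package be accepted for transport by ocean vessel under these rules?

Burn rate 3.2 mm/s meets the Category FS criterion (Flammable Solid), so the match heads (bulk) are Category FS.
Category FS quantity: three 191.67 kg packs = 575.01 kg.
That exceeds the Category FS ocean vessel limit of 500 kg.

No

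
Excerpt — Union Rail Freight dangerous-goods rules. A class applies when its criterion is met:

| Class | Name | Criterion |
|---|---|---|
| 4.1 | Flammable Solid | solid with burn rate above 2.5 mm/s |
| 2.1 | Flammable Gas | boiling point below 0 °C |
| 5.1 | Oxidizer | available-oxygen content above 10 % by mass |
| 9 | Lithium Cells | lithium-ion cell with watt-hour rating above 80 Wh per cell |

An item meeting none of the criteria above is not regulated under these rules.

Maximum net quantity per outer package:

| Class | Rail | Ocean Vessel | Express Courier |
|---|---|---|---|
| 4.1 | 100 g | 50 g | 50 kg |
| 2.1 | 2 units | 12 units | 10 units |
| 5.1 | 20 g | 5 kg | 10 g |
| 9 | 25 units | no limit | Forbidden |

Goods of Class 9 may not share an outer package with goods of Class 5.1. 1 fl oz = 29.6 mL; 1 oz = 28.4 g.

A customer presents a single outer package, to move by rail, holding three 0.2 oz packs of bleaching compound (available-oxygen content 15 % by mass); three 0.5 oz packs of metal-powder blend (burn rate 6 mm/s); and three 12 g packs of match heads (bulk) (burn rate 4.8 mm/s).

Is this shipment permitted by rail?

Available-oxygen content 15 % by mass meets the Class 5.1 criterion (Oxidizer), so the bleaching compound is Class 5.1.
The metal-powder blend has burn rate 6 mm/s, which is > 2.5 mm/s, so it is Class 4.1 (Flammable Solid).
With burn rate 4.8 mm/s (> 2.5 mm/s), the match heads (bulk) fall in Class 4.1.
Total Class 4.1: (three 0.5 oz packs = 42.6 g) + (three 12 g packs = 36 g) = 78.6 g.
78.6 g is within the rail limit of 100 g for Class 4.1.
Class 5.1 quantity: three 0.2 oz packs = 17.04 g.
That is within the Class 5.1 rail limit of 20 g.
The segregation rule (Class 9 with Class 5.1) does not apply to Class 4.1 with Class 5.1.
Every hazard class is within its rail limit and no segregation rule is violated.

Yes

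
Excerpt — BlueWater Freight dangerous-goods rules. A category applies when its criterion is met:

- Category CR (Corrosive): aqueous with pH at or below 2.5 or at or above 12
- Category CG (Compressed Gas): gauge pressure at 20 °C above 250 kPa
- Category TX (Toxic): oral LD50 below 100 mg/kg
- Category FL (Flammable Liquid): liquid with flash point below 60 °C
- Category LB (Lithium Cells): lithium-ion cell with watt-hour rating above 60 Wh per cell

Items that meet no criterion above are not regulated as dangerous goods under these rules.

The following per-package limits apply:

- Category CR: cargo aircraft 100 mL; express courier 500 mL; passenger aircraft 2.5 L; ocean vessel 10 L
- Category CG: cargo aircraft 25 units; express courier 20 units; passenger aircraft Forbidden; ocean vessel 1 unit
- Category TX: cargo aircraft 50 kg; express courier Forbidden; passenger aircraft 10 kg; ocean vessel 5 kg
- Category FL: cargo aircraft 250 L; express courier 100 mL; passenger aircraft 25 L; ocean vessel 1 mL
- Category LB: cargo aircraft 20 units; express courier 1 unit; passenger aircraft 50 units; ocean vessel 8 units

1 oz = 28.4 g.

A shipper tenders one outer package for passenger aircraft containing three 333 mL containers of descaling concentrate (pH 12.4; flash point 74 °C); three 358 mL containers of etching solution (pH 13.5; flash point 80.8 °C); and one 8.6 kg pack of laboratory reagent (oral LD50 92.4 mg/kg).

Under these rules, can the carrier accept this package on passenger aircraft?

Yes

pH 12.4 meets the Category CR criterion (Corrosive), so the descaling concentrate is Category CR.
With pH 13.5 (≥ 12), the etching solution falls in Category CR.
Oral LD50 92.4 mg/kg meets the Category TX criterion (Toxic), so the laboratory reagent is Category TX.
Total Category CR: (three 333 mL containers = 999 mL) + (three 358 mL containers = 1.074 L) = 2.073 L.
That is within the Category CR passenger aircraft limit of 2.5 L.
Category TX quantity: 8.6 kg.
8.6 kg ≤ 10 kg (passenger aircraft limit, Category TX) — within limit.
Every hazard category is within its passenger aircraft limit and no segregation rule is violated.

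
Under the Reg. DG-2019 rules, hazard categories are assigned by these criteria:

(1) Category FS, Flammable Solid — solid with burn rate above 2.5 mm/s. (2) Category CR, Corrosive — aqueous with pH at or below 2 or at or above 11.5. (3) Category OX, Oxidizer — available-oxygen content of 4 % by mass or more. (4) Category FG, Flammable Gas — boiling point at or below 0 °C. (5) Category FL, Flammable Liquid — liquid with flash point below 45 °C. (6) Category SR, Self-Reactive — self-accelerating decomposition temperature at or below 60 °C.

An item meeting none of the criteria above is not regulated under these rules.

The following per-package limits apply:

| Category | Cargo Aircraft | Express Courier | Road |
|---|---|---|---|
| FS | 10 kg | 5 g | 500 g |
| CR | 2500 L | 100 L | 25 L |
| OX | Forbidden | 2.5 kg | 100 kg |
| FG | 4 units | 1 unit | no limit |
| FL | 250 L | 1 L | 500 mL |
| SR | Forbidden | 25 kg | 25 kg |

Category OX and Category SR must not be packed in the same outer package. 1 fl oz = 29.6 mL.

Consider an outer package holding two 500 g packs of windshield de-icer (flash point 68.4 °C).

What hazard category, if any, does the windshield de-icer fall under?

flash point 68.4 °C is not below 45 °C, so Category FL does not apply.
No criterion is met, so the item is not regulated.

Not regulated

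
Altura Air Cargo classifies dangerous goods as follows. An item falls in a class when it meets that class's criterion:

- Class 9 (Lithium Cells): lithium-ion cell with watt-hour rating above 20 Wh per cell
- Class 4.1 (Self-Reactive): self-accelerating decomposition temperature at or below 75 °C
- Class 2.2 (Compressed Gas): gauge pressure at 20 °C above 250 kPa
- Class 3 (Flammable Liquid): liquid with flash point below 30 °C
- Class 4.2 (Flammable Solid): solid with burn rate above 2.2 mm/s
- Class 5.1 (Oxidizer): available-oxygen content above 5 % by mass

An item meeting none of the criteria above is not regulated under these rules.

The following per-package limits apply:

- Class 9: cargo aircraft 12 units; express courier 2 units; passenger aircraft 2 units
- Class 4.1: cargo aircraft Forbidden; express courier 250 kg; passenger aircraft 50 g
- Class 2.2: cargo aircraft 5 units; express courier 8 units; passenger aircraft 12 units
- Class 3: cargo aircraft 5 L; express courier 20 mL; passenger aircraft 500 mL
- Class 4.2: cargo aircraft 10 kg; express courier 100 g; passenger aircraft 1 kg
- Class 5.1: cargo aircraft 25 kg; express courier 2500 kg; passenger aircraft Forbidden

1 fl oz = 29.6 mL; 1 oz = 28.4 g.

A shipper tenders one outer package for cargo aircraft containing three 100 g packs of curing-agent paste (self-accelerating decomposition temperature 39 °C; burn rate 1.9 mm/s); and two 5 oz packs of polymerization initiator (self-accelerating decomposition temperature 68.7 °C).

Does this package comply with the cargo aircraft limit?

Self-accelerating decomposition temperature 39 °C meets the Class 4.1 criterion (Self-Reactive), so the curing-agent paste is Class 4.1.
With self-accelerating decomposition temperature 68.7 °C (≤ 75 °C), the polymerization initiator falls in Class 4.1.
Total Class 4.1: (three 100 g packs = 300 g) + (two 5 oz packs = 284 g) = 584 g.
By cargo aircraft, Class 4.1 is Forbidden regardless of quantity.

No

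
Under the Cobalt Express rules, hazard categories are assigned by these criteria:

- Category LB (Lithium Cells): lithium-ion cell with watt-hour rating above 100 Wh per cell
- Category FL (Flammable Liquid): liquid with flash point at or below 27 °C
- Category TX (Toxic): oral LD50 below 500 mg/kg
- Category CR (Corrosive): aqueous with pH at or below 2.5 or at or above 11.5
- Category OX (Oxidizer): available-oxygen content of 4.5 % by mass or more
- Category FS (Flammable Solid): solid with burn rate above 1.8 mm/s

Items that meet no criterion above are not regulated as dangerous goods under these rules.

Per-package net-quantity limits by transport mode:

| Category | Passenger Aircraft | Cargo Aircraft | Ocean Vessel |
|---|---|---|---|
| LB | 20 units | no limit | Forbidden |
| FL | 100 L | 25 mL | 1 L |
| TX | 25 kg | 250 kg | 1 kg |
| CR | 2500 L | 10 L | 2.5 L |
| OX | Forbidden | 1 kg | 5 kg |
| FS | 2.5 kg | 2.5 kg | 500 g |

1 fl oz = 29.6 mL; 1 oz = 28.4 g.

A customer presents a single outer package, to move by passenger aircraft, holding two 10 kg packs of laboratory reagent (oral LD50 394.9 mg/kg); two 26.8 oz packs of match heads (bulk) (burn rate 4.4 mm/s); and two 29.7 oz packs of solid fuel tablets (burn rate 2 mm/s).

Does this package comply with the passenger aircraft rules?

No

The laboratory reagent has oral LD50 394.9 mg/kg, which is < 500 mg/kg, so it is Category TX (Toxic).
Burn rate 4.4 mm/s meets the Category FS criterion (Flammable Solid), so the match heads (bulk) are Category FS.
With burn rate 2 mm/s (> 1.8 mm/s), the solid fuel tablets fall in Category FS.
Category FS net quantity: (two 26.8 oz packs = 1522.24 g) + (two 29.7 oz packs = 1686.96 g) = 3209.2 g.
3209.2 g exceeds the passenger aircraft limit of 2.5 kg for Category FS.
Category TX quantity: two 10 kg packs = 20 kg.
That is within the Category TX passenger aircraft limit of 25 kg.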